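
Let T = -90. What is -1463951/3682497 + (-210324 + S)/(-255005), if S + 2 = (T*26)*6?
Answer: 452912297147/939055147485 ≈ 0.48231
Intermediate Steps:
S = -14042 (S = -2 - 90*26*6 = -2 - 2340*6 = -2 - 14040 = -14042)
-1463951/3682497 + (-210324 + S)/(-255005) = -1463951/3682497 + (-210324 - 14042)/(-255005) = -1463951*1/3682497 - 224366*(-1/255005) = -1463951/3682497 + 224366/255005 = 452912297147/939055147485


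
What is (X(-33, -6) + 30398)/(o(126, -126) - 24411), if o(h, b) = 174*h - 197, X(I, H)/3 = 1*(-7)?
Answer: -30377/2684 ≈ -11.318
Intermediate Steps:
X(I, H) = -21 (X(I, H) = 3*(1*(-7)) = 3*(-7) = -21)
o(h, b) = -197 + 174*h
(X(-33, -6) + 30398)/(o(126, -126) - 24411) = (-21 + 30398)/((-197 + 174*126) - 24411) = 30377/((-197 + 21924) - 24411) = 30377/(21727 - 24411) = 30377/(-2684) = 30377*(-1/2684) = -30377/2684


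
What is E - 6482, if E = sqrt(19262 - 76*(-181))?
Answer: -6482 + sqrt(33018) ≈ -6300.3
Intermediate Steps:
E = sqrt(33018) (E = sqrt(19262 + 13756) = sqrt(33018) ≈ 181.71)
E - 6482 = sqrt(33018) - 6482 = -6482 + sqrt(33018)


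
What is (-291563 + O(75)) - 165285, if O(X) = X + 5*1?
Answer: -456768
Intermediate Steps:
O(X) = 5 + X (O(X) = X + 5 = 5 + X)
(-291563 + O(75)) - 165285 = (-291563 + (5 + 75)) - 165285 = (-291563 + 80) - 165285 = -291483 - 165285 = -456768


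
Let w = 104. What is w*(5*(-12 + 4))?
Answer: -4160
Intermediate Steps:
w*(5*(-12 + 4)) = 104*(5*(-12 + 4)) = 104*(5*(-8)) = 104*(-40) = -4160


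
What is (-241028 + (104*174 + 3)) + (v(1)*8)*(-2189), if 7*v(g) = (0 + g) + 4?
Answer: -1648063/7 ≈ -2.3544e+5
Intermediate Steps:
v(g) = 4/7 + g/7 (v(g) = ((0 + g) + 4)/7 = (g + 4)/7 = (4 + g)/7 = 4/7 + g/7)
(-241028 + (104*174 + 3)) + (v(1)*8)*(-2189) = (-241028 + (104*174 + 3)) + ((4/7 + (⅐)*1)*8)*(-2189) = (-241028 + (18096 + 3)) + ((4/7 + ⅐)*8)*(-2189) = (-241028 + 18099) + ((5/7)*8)*(-2189) = -222929 + (40/7)*(-2189) = -222929 - 87560/7 = -1648063/7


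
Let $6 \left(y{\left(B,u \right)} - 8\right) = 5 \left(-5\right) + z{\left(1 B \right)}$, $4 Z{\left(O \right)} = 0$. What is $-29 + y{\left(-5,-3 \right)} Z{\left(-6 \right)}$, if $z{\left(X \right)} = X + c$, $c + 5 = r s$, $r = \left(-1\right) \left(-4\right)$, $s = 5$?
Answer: $-29$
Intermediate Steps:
$Z{\left(O \right)} = 0$ ($Z{\left(O \right)} = \frac{1}{4} \cdot 0 = 0$)
$r = 4$
$c = 15$ ($c = -5 + 4 \cdot 5 = -5 + 20 = 15$)
$z{\left(X \right)} = 15 + X$ ($z{\left(X \right)} = X + 15 = 15 + X$)
$y{\left(B,u \right)} = \frac{19}{3} + \frac{B}{6}$ ($y{\left(B,u \right)} = 8 + \frac{5 \left(-5\right) + \left(15 + 1 B\right)}{6} = 8 + \frac{-25 + \left(15 + B\right)}{6} = 8 + \frac{-10 + B}{6} = 8 + \left(- \frac{5}{3} + \frac{B}{6}\right) = \frac{19}{3} + \frac{B}{6}$)
$-29 + y{\left(-5,-3 \right)} Z{\left(-6 \right)} = -29 + \left(\frac{19}{3} + \frac{1}{6} \left(-5\right)\right) 0 = -29 + \left(\frac{19}{3} - \frac{5}{6}\right) 0 = -29 + \frac{11}{2} \cdot 0 = -29 + 0 = -29$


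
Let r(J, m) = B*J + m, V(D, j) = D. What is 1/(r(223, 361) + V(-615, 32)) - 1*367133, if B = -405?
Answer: -33250868678/90569 ≈ -3.6713e+5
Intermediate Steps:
r(J, m) = m - 405*J (r(J, m) = -405*J + m = m - 405*J)
1/(r(223, 361) + V(-615, 32)) - 1*367133 = 1/((361 - 405*223) - 615) - 1*367133 = 1/((361 - 90315) - 615) - 367133 = 1/(-89954 - 615) - 367133 = 1/(-90569) - 367133 = -1/90569 - 367133 = -33250868678/90569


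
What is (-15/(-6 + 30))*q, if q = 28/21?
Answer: -5/6 ≈ -0.83333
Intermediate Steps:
q = 4/3 (q = 28*(1/21) = 4/3 ≈ 1.3333)
(-15/(-6 + 30))*q = -15/(-6 + 30)*(4/3) = -15/24*(4/3) = -15*1/24*(4/3) = -5/8*4/3 = -5/6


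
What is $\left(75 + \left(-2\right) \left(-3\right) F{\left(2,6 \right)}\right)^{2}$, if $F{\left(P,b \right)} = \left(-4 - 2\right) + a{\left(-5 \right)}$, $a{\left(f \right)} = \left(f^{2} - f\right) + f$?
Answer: $35721$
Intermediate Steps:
$a{\left(f \right)} = f^{2}$
$F{\left(P,b \right)} = 19$ ($F{\left(P,b \right)} = \left(-4 - 2\right) + \left(-5\right)^{2} = \left(-4 - 2\right) + 25 = -6 + 25 = 19$)
$\left(75 + \left(-2\right) \left(-3\right) F{\left(2,6 \right)}\right)^{2} = \left(75 + \left(-2\right) \left(-3\right) 19\right)^{2} = \left(75 + 6 \cdot 19\right)^{2} = \left(75 + 114\right)^{2} = 189^{2} = 35721$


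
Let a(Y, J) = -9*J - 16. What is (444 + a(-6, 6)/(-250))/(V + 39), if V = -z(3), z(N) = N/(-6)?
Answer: 22214/1975 ≈ 11.248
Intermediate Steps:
z(N) = -N/6 (z(N) = N*(-⅙) = -N/6)
a(Y, J) = -16 - 9*J
V = ½ (V = -(-1)*3/6 = -1*(-½) = ½ ≈ 0.50000)
(444 + a(-6, 6)/(-250))/(V + 39) = (444 + (-16 - 9*6)/(-250))/(½ + 39) = (444 + (-16 - 54)*(-1/250))/(79/2) = (444 - 70*(-1/250))*(2/79) = (444 + 7/25)*(2/79) = (11107/25)*(2/79) = 22214/1975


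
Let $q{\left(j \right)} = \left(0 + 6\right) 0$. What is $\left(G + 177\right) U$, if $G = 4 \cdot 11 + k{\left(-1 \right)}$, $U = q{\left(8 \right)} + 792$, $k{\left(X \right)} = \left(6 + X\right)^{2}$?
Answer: $194832$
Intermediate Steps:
$q{\left(j \right)} = 0$ ($q{\left(j \right)} = 6 \cdot 0 = 0$)
$U = 792$ ($U = 0 + 792 = 792$)
$G = 69$ ($G = 4 \cdot 11 + \left(6 - 1\right)^{2} = 44 + 5^{2} = 44 + 25 = 69$)
$\left(G + 177\right) U = \left(69 + 177\right) 792 = 246 \cdot 792 = 194832$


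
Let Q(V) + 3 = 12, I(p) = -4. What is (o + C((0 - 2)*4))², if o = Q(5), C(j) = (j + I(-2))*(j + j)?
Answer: 40401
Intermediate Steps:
Q(V) = 9 (Q(V) = -3 + 12 = 9)
C(j) = 2*j*(-4 + j) (C(j) = (j - 4)*(j + j) = (-4 + j)*(2*j) = 2*j*(-4 + j))
o = 9
(o + C((0 - 2)*4))² = (9 + 2*((0 - 2)*4)*(-4 + (0 - 2)*4))² = (9 + 2*(-2*4)*(-4 - 2*4))² = (9 + 2*(-8)*(-4 - 8))² = (9 + 2*(-8)*(-12))² = (9 + 192)² = 201² = 40401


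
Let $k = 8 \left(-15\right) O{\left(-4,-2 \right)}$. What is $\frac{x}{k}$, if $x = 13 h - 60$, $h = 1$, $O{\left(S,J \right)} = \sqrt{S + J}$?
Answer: $- \frac{47 i \sqrt{6}}{720} \approx - 0.1599 i$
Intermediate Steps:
$O{\left(S,J \right)} = \sqrt{J + S}$
$k = - 120 i \sqrt{6}$ ($k = 8 \left(-15\right) \sqrt{-2 - 4} = - 120 \sqrt{-6} = - 120 i \sqrt{6} \approx - 293.94 i$)
$x = -47$ ($x = 13 \cdot 1 - 60 = 13 - 60 = -47$)
$\frac{x}{k} = - \frac{47}{\left(-120\right) i \sqrt{6}} = - 47 \frac{i \sqrt{6}}{720} = - \frac{47 i \sqrt{6}}{720}$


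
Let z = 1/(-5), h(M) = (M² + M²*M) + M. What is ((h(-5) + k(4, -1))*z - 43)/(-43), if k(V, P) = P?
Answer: 109/215 ≈ 0.50698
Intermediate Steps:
h(M) = M + M² + M³ (h(M) = (M² + M³) + M = M + M² + M³)
z = -⅕ ≈ -0.20000
((h(-5) + k(4, -1))*z - 43)/(-43) = ((-5*(1 - 5 + (-5)²) - 1)*(-⅕) - 43)/(-43) = -((-5*(1 - 5 + 25) - 1)*(-⅕) - 43)/43 = -((-5*21 - 1)*(-⅕) - 43)/43 = -((-105 - 1)*(-⅕) - 43)/43 = -(-106*(-⅕) - 43)/43 = -(106/5 - 43)/43 = -1/43*(-109/5) = 109/215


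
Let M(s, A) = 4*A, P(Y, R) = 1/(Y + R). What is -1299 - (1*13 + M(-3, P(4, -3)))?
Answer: -1316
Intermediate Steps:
P(Y, R) = 1/(R + Y)
-1299 - (1*13 + M(-3, P(4, -3))) = -1299 - (1*13 + 4/(-3 + 4)) = -1299 - (13 + 4/1) = -1299 - (13 + 4*1) = -1299 - (13 + 4) = -1299 - 1*17 = -1299 - 17 = -1316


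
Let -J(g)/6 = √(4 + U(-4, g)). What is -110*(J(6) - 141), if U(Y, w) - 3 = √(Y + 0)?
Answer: 15510 + 660*√(7 + 2*I) ≈ 17274.0 + 247.0*I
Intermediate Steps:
U(Y, w) = 3 + √Y (U(Y, w) = 3 + √(Y + 0) = 3 + √Y)
J(g) = -6*√(7 + 2*I) (J(g) = -6*√(4 + (3 + √(-4))) = -6*√(4 + (3 + 2*I)) = -6*√(7 + 2*I))
-110*(J(6) - 141) = -110*(-6*√(7 + 2*I) - 141) = -110*(-141 - 6*√(7 + 2*I)) = 15510 + 660*√(7 + 2*I)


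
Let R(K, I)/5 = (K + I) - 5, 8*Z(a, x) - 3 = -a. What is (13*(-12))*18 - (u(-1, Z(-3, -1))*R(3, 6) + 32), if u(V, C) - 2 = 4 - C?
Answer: -2945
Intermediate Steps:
Z(a, x) = 3/8 - a/8 (Z(a, x) = 3/8 + (-a)/8 = 3/8 - a/8)
u(V, C) = 6 - C (u(V, C) = 2 + (4 - C) = 6 - C)
R(K, I) = -25 + 5*I + 5*K (R(K, I) = 5*((K + I) - 5) = 5*((I + K) - 5) = 5*(-5 + I + K) = -25 + 5*I + 5*K)
(13*(-12))*18 - (u(-1, Z(-3, -1))*R(3, 6) + 32) = (13*(-12))*18 - ((6 - (3/8 - 1/8*(-3)))*(-25 + 5*6 + 5*3) + 32) = -156*18 - ((6 - (3/8 + 3/8))*(-25 + 30 + 15) + 32) = -2808 - ((6 - 1*3/4)*20 + 32) = -2808 - ((6 - 3/4)*20 + 32) = -2808 - ((21/4)*20 + 32) = -2808 - (105 + 32) = -2808 - 1*137 = -2808 - 137 = -2945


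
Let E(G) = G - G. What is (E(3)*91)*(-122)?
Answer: 0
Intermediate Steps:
E(G) = 0
(E(3)*91)*(-122) = (0*91)*(-122) = 0*(-122) = 0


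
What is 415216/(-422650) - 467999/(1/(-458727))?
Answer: 45368049232009117/211325 ≈ 2.1468e+11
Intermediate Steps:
415216/(-422650) - 467999/(1/(-458727)) = 415216*(-1/422650) - 467999/(-1/458727) = -207608/211325 - 467999*(-458727) = -207608/211325 + 214683777273 = 45368049232009117/211325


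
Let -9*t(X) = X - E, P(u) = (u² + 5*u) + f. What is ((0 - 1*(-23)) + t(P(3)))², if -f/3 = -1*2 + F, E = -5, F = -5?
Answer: 24649/81 ≈ 304.31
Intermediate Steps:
f = 21 (f = -3*(-1*2 - 5) = -3*(-2 - 5) = -3*(-7) = 21)
P(u) = 21 + u² + 5*u (P(u) = (u² + 5*u) + 21 = 21 + u² + 5*u)
t(X) = -5/9 - X/9 (t(X) = -(X - 1*(-5))/9 = -(X + 5)/9 = -(5 + X)/9 = -5/9 - X/9)
((0 - 1*(-23)) + t(P(3)))² = ((0 - 1*(-23)) + (-5/9 - (21 + 3² + 5*3)/9))² = ((0 + 23) + (-5/9 - (21 + 9 + 15)/9))² = (23 + (-5/9 - ⅑*45))² = (23 + (-5/9 - 5))² = (23 - 50/9)² = (157/9)² = 24649/81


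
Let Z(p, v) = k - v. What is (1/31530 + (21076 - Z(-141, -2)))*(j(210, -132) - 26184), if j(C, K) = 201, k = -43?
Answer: -5766658454271/10510 ≈ -5.4868e+8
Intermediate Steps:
Z(p, v) = -43 - v
(1/31530 + (21076 - Z(-141, -2)))*(j(210, -132) - 26184) = (1/31530 + (21076 - (-43 - 1*(-2))))*(201 - 26184) = (1/31530 + (21076 - (-43 + 2)))*(-25983) = (1/31530 + (21076 - 1*(-41)))*(-25983) = (1/31530 + (21076 + 41))*(-25983) = (1/31530 + 21117)*(-25983) = (665819011/31530)*(-25983) = -5766658454271/10510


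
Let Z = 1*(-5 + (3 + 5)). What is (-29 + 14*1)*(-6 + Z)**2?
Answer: -135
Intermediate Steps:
Z = 3 (Z = 1*(-5 + 8) = 1*3 = 3)
(-29 + 14*1)*(-6 + Z)**2 = (-29 + 14*1)*(-6 + 3)**2 = (-29 + 14)*(-3)**2 = -15*9 = -135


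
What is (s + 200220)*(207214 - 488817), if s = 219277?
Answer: -118131613691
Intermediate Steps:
(s + 200220)*(207214 - 488817) = (219277 + 200220)*(207214 - 488817) = 419497*(-281603) = -118131613691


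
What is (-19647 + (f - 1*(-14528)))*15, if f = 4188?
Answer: -13965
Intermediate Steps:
(-19647 + (f - 1*(-14528)))*15 = (-19647 + (4188 - 1*(-14528)))*15 = (-19647 + (4188 + 14528))*15 = (-19647 + 18716)*15 = -931*15 = -13965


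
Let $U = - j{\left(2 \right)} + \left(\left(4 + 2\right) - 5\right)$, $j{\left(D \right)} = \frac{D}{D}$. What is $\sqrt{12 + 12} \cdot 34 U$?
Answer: $0$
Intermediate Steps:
$j{\left(D \right)} = 1$
$U = 0$ ($U = \left(-1\right) 1 + \left(\left(4 + 2\right) - 5\right) = -1 + \left(6 - 5\right) = -1 + 1 = 0$)
$\sqrt{12 + 12} \cdot 34 U = \sqrt{12 + 12} \cdot 34 \cdot 0 = \sqrt{24} \cdot 34 \cdot 0 = 2 \sqrt{6} \cdot 34 \cdot 0 = 68 \sqrt{6} \cdot 0 = 0$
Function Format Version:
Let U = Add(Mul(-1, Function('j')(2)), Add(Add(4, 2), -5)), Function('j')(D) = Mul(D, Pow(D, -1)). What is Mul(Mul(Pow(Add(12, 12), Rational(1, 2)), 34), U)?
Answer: 0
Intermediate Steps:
Function('j')(D) = 1
U = 0 (U = Add(Mul(-1, 1), Add(Add(4, 2), -5)) = Add(-1, Add(6, -5)) = Add(-1, 1) = 0)
Mul(Mul(Pow(Add(12, 12), Rational(1, 2)), 34), U) = Mul(Mul(Pow(Add(12, 12), Rational(1, 2)), 34), 0) = Mul(Mul(Pow(24, Rational(1, 2)), 34), 0) = Mul(Mul(Mul(2, Pow(6, Rational(1, 2))), 34), 0) = Mul(Mul(68, Pow(6, Rational(1, 2))), 0) = 0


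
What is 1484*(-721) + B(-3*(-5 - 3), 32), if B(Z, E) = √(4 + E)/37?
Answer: -39588662/37 ≈ -1.0700e+6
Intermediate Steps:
B(Z, E) = √(4 + E)/37 (B(Z, E) = √(4 + E)*(1/37) = √(4 + E)/37)
1484*(-721) + B(-3*(-5 - 3), 32) = 1484*(-721) + √(4 + 32)/37 = -1069964 + √36/37 = -1069964 + (1/37)*6 = -1069964 + 6/37 = -39588662/37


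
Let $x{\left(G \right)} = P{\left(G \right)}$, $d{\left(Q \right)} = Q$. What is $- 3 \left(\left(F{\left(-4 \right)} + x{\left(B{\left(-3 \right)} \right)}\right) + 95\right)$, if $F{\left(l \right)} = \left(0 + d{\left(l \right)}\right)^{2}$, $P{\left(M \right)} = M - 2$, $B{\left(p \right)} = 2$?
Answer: $-333$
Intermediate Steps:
$P{\left(M \right)} = -2 + M$
$x{\left(G \right)} = -2 + G$
$F{\left(l \right)} = l^{2}$ ($F{\left(l \right)} = \left(0 + l\right)^{2} = l^{2}$)
$- 3 \left(\left(F{\left(-4 \right)} + x{\left(B{\left(-3 \right)} \right)}\right) + 95\right) = - 3 \left(\left(\left(-4\right)^{2} + \left(-2 + 2\right)\right) + 95\right) = - 3 \left(\left(16 + 0\right) + 95\right) = - 3 \left(16 + 95\right) = \left(-3\right) 111 = -333$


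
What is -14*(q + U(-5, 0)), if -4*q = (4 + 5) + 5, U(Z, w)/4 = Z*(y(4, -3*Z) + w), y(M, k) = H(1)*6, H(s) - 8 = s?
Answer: 15169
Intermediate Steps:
H(s) = 8 + s
y(M, k) = 54 (y(M, k) = (8 + 1)*6 = 9*6 = 54)
U(Z, w) = 4*Z*(54 + w) (U(Z, w) = 4*(Z*(54 + w)) = 4*Z*(54 + w))
q = -7/2 (q = -((4 + 5) + 5)/4 = -(9 + 5)/4 = -¼*14 = -7/2 ≈ -3.5000)
-14*(q + U(-5, 0)) = -14*(-7/2 + 4*(-5)*(54 + 0)) = -14*(-7/2 + 4*(-5)*54) = -14*(-7/2 - 1080) = -14*(-2167/2) = 15169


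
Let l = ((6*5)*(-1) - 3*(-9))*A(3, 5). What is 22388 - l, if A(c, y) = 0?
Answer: 22388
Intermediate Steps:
l = 0 (l = ((6*5)*(-1) - 3*(-9))*0 = (30*(-1) + 27)*0 = (-30 + 27)*0 = -3*0 = 0)
22388 - l = 22388 - 1*0 = 22388 + 0 = 22388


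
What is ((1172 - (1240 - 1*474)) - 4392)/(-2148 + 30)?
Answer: 1993/1059 ≈ 1.8820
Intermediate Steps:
((1172 - (1240 - 1*474)) - 4392)/(-2148 + 30) = ((1172 - (1240 - 474)) - 4392)/(-2118) = ((1172 - 1*766) - 4392)*(-1/2118) = ((1172 - 766) - 4392)*(-1/2118) = (406 - 4392)*(-1/2118) = -3986*(-1/2118) = 1993/1059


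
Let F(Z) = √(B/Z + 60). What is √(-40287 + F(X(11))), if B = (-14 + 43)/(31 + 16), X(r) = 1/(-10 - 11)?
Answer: √(-88993983 + 47*√103917)/47 ≈ 200.7*I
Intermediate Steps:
X(r) = -1/21 (X(r) = 1/(-21) = -1/21)
B = 29/47 ≈ 0.61702
F(Z) = √(60 + 29/(47*Z)) (F(Z) = √(29/(47*Z) + 60) = √(60 + 29/(47*Z)))
√(-40287 + F(X(11))) = √(-40287 + √(132540 + 1363/(-1/21))/47) = √(-40287 + √(132540 + 1363*(-21))/47) = √(-40287 + √(132540 - 28623)/47) = √(-40287 + √103917/47)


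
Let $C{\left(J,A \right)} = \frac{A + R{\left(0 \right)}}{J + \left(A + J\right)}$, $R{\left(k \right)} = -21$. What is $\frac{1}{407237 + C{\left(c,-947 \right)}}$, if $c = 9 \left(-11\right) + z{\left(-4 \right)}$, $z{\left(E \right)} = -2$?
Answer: $\frac{1149}{467916281} \approx 2.4556 \cdot 10^{-6}$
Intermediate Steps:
$c = -101$ ($c = 9 \left(-11\right) - 2 = -99 - 2 = -101$)
$C{\left(J,A \right)} = \frac{-21 + A}{A + 2 J}$ ($C{\left(J,A \right)} = \frac{A - 21}{J + \left(A + J\right)} = \frac{-21 + A}{A + 2 J}$)
$\frac{1}{407237 + C{\left(c,-947 \right)}} = \frac{1}{407237 + \frac{-21 - 947}{-947 + 2 \left(-101\right)}} = \frac{1}{407237 + \frac{1}{-947 - 202} \left(-968\right)} = \frac{1}{407237 + \frac{1}{-1149} \left(-968\right)} = \frac{1}{407237 - - \frac{968}{1149}} = \frac{1}{407237 + \frac{968}{1149}} = \frac{1}{\frac{467916281}{1149}} = \frac{1149}{467916281}$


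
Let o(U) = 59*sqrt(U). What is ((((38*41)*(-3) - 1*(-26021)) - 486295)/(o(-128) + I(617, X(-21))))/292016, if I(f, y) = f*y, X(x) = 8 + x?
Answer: 932336977/4729345785036 + 13715966*I*sqrt(2)/1182336446259 ≈ 0.00019714 + 1.6406e-5*I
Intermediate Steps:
((((38*41)*(-3) - 1*(-26021)) - 486295)/(o(-128) + I(617, X(-21))))/292016 = ((((38*41)*(-3) - 1*(-26021)) - 486295)/(59*sqrt(-128) + 617*(8 - 21)))/292016 = (((1558*(-3) + 26021) - 486295)/(59*(8*I*sqrt(2)) + 617*(-13)))*(1/292016) = (((-4674 + 26021) - 486295)/(472*I*sqrt(2) - 8021))*(1/292016) = ((21347 - 486295)/(-8021 + 472*I*sqrt(2)))*(1/292016) = -464948/(-8021 + 472*I*sqrt(2))*(1/292016) = -116237/(73004*(-8021 + 472*I*sqrt(2)))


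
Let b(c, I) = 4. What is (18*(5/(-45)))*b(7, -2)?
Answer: -8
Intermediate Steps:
(18*(5/(-45)))*b(7, -2) = (18*(5/(-45)))*4 = (18*(5*(-1/45)))*4 = (18*(-1/9))*4 = -2*4 = -8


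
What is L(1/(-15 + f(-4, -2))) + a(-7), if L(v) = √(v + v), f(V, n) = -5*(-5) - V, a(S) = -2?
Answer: -2 + √7/7 ≈ -1.6220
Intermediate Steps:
f(V, n) = 25 - V
L(v) = √2*√v (L(v) = √(2*v) = √2*√v)
L(1/(-15 + f(-4, -2))) + a(-7) = √2*√(1/(-15 + (25 - 1*(-4)))) - 2 = √2*√(1/(-15 + (25 + 4))) - 2 = √2*√(1/(-15 + 29)) - 2 = √2*√(1/14) - 2 = √2*(√14/14) - 2 = √7/7 - 2 = -2 + √7/7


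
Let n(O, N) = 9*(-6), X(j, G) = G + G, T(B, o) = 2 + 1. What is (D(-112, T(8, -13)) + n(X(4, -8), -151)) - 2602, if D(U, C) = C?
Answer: -2653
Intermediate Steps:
T(B, o) = 3
X(j, G) = 2*G
n(O, N) = -54
(D(-112, T(8, -13)) + n(X(4, -8), -151)) - 2602 = (3 - 54) - 2602 = -51 - 2602 = -2653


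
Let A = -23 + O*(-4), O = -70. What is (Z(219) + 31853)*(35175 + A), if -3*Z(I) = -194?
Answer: 3392720296/3 ≈ 1.1309e+9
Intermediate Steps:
Z(I) = 194/3 (Z(I) = -⅓*(-194) = 194/3)
A = 257 (A = -23 - 70*(-4) = -23 + 280 = 257)
(Z(219) + 31853)*(35175 + A) = (194/3 + 31853)*(35175 + 257) = (95753/3)*35432 = 3392720296/3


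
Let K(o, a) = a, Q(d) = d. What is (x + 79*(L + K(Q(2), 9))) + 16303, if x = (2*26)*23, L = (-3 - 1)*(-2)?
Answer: 18842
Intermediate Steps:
L = 8 (L = -4*(-2) = 8)
x = 1196 (x = 52*23 = 1196)
(x + 79*(L + K(Q(2), 9))) + 16303 = (1196 + 79*(8 + 9)) + 16303 = (1196 + 79*17) + 16303 = (1196 + 1343) + 16303 = 2539 + 16303 = 18842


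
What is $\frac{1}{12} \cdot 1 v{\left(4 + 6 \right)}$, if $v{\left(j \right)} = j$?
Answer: $\frac{5}{6} \approx 0.83333$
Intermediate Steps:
$\frac{1}{12} \cdot 1 v{\left(4 + 6 \right)} = \frac{1}{12} \cdot 1 \left(4 + 6\right) = \frac{1}{12} \cdot 1 \cdot 10 = \frac{1}{12} \cdot 10 = \frac{5}{6}$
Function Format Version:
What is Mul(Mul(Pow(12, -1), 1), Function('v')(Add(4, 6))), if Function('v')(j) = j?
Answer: Rational(5, 6) ≈ 0.83333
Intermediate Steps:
Mul(Mul(Pow(12, -1), 1), Function('v')(Add(4, 6))) = Mul(Mul(Pow(12, -1), 1), Add(4, 6)) = Mul(Mul(Rational(1, 12), 1), 10) = Mul(Rational(1, 12), 10) = Rational(5, 6)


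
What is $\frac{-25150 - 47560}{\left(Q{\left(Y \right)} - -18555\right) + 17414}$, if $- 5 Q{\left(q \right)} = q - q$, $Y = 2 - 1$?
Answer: $- \frac{72710}{35969} \approx -2.0215$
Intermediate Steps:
$Y = 1$ ($Y = 2 - 1 = 1$)
$Q{\left(q \right)} = 0$ ($Q{\left(q \right)} = - \frac{q - q}{5} = \left(- \frac{1}{5}\right) 0 = 0$)
$\frac{-25150 - 47560}{\left(Q{\left(Y \right)} - -18555\right) + 17414} = \frac{-25150 - 47560}{\left(0 - -18555\right) + 17414} = \frac{-25150 - 47560}{\left(0 + 18555\right) + 17414} = - \frac{72710}{18555 + 17414} = - \frac{72710}{35969}$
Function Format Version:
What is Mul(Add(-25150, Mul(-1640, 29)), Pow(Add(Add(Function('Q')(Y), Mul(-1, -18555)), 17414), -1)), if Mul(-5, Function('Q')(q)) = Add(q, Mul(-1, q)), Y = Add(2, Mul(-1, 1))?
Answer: Rational(-72710, 35969) ≈ -2.0215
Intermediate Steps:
Y = 1 (Y = Add(2, -1) = 1)
Function('Q')(q) = 0 (Function('Q')(q) = Mul(Rational(-1, 5), Add(q, Mul(-1, q))) = Mul(Rational(-1, 5), 0) = 0)
Mul(Add(-25150, Mul(-1640, 29)), Pow(Add(Add(Function('Q')(Y), Mul(-1, -18555)), 17414), -1)) = Mul(Add(-25150, Mul(-1640, 29)), Pow(Add(Add(0, Mul(-1, -18555)), 17414), -1)) = Mul(Add(-25150, -47560), Pow(Add(Add(0, 18555), 17414), -1)) = Mul(-72710, Pow(Add(18555, 17414), -1)) = Mul(-72710, Pow(35969, -1)) = Mul(-72710, Rational(1, 35969)) = Rational(-72710, 35969)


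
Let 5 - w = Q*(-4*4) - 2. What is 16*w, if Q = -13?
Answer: -3216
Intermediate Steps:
w = -201 (w = 5 - (-(-52)*4 - 2) = 5 - (-13*(-16) - 2) = 5 - (208 - 2) = 5 - 1*206 = 5 - 206 = -201)
16*w = 16*(-201) = -3216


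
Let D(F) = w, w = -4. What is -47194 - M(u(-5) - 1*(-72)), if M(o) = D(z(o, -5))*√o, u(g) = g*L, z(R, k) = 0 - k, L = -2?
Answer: -47194 + 4*√82 ≈ -47158.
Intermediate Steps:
z(R, k) = -k
D(F) = -4
u(g) = -2*g (u(g) = g*(-2) = -2*g)
M(o) = -4*√o
-47194 - M(u(-5) - 1*(-72)) = -47194 - (-4)*√(-2*(-5) - 1*(-72)) = -47194 - (-4)*√(10 + 72) = -47194 - (-4)*√82 = -47194 + 4*√82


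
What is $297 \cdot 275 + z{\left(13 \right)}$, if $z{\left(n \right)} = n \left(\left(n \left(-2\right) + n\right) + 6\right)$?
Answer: $81584$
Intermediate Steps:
$z{\left(n \right)} = n \left(6 - n\right)$ ($z{\left(n \right)} = n \left(\left(- 2 n + n\right) + 6\right) = n \left(- n + 6\right) = n \left(6 - n\right)$)
$297 \cdot 275 + z{\left(13 \right)} = 297 \cdot 275 + 13 \left(6 - 13\right) = 81675 + 13 \left(6 - 13\right) = 81675 + 13 \left(-7\right) = 81675 - 91 = 81584$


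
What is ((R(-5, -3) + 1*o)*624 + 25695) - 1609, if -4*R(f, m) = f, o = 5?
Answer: 27986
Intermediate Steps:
R(f, m) = -f/4
((R(-5, -3) + 1*o)*624 + 25695) - 1609 = ((-¼*(-5) + 1*5)*624 + 25695) - 1609 = ((5/4 + 5)*624 + 25695) - 1609 = ((25/4)*624 + 25695) - 1609 = (3900 + 25695) - 1609 = 29595 - 1609 = 27986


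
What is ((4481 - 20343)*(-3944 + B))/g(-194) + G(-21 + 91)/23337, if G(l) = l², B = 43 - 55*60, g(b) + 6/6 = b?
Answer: -888534657598/1516905 ≈ -5.8576e+5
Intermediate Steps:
g(b) = -1 + b
B = -3257 (B = 43 - 3300 = -3257)
((4481 - 20343)*(-3944 + B))/g(-194) + G(-21 + 91)/23337 = ((4481 - 20343)*(-3944 - 3257))/(-1 - 194) + (-21 + 91)²/23337 = -15862*(-7201)/(-195) + 70²*(1/23337) = 114222262*(-1/195) + 4900*(1/23337) = -114222262/195 + 4900/23337 = -888534657598/1516905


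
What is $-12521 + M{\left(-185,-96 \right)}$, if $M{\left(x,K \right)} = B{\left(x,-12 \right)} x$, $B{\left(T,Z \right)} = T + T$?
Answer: $55929$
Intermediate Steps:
$B{\left(T,Z \right)} = 2 T$
$M{\left(x,K \right)} = 2 x^{2}$ ($M{\left(x,K \right)} = 2 x x = 2 x^{2}$)
$-12521 + M{\left(-185,-96 \right)} = -12521 + 2 \left(-185\right)^{2} = -12521 + 2 \cdot 34225 = -12521 + 68450 = 55929$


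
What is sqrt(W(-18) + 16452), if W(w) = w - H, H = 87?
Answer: sqrt(16347) ≈ 127.86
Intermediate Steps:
W(w) = -87 + w (W(w) = w - 1*87 = w - 87 = -87 + w)
sqrt(W(-18) + 16452) = sqrt((-87 - 18) + 16452) = sqrt(-105 + 16452) = sqrt(16347)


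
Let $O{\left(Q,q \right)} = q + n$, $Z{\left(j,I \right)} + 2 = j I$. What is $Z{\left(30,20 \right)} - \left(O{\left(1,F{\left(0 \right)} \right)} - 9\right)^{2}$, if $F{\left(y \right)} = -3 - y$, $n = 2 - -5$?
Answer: $573$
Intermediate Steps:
$Z{\left(j,I \right)} = -2 + I j$ ($Z{\left(j,I \right)} = -2 + j I = -2 + I j$)
$n = 7$ ($n = 2 + 5 = 7$)
$O{\left(Q,q \right)} = 7 + q$ ($O{\left(Q,q \right)} = q + 7 = 7 + q$)
$Z{\left(30,20 \right)} - \left(O{\left(1,F{\left(0 \right)} \right)} - 9\right)^{2} = \left(-2 + 20 \cdot 30\right) - \left(\left(7 - 3\right) - 9\right)^{2} = \left(-2 + 600\right) - \left(\left(7 + \left(-3 + 0\right)\right) - 9\right)^{2} = 598 - \left(\left(7 - 3\right) - 9\right)^{2} = 598 - \left(4 - 9\right)^{2} = 598 - \left(-5\right)^{2} = 598 - 25 = 573$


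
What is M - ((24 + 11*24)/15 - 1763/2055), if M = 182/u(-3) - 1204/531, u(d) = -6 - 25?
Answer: -298588201/11275785 ≈ -26.480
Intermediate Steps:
u(d) = -31
M = -133966/16461 (M = 182/(-31) - 1204/531 = 182*(-1/31) - 1204*1/531 = -182/31 - 1204/531 = -133966/16461 ≈ -8.1384)
M - ((24 + 11*24)/15 - 1763/2055) = -133966/16461 - ((24 + 11*24)/15 - 1763/2055) = -133966/16461 - ((24 + 264)*(1/15) - 1763*1/2055) = -133966/16461 - (288*(1/15) - 1763/2055) = -133966/16461 - (96/5 - 1763/2055) = -133966/16461 - 1*37693/2055 = -133966/16461 - 37693/2055 = -298588201/11275785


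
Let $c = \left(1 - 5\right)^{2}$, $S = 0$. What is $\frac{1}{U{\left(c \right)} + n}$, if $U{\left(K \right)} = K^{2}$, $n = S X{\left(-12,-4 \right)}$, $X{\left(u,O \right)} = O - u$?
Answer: $\frac{1}{256} \approx 0.0039063$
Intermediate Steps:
$c = 16$ ($c = \left(-4\right)^{2} = 16$)
$n = 0$ ($n = 0 \left(-4 - -12\right) = 0 \left(-4 + 12\right) = 0 \cdot 8 = 0$)
$\frac{1}{U{\left(c \right)} + n} = \frac{1}{16^{2} + 0} = \frac{1}{256 + 0} = \frac{1}{256}$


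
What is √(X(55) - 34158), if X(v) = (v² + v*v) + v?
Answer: 3*I*√3117 ≈ 167.49*I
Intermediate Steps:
X(v) = v + 2*v² (X(v) = (v² + v²) + v = 2*v² + v = v + 2*v²)
√(X(55) - 34158) = √(55*(1 + 2*55) - 34158) = √(55*(1 + 110) - 34158) = √(55*111 - 34158) = √(6105 - 34158) = √(-28053) = 3*I*√3117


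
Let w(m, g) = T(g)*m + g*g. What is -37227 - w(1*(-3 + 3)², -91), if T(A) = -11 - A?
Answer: -45508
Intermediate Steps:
w(m, g) = g² + m*(-11 - g) (w(m, g) = (-11 - g)*m + g*g = m*(-11 - g) + g² = g² + m*(-11 - g))
-37227 - w(1*(-3 + 3)², -91) = -37227 - ((-91)² - 1*(-3 + 3)²*(11 - 91)) = -37227 - (8281 - 1*1*0²*(-80)) = -37227 - (8281 - 1*1*0*(-80)) = -37227 - (8281 - 1*0*(-80)) = -37227 - (8281 + 0) = -37227 - 1*8281 = -37227 - 8281 = -45508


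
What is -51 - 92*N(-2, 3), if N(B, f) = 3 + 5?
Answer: -787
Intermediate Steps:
N(B, f) = 8
-51 - 92*N(-2, 3) = -51 - 92*8 = -51 - 736 = -787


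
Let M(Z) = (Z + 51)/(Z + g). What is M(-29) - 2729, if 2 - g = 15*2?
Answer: -155575/57 ≈ -2729.4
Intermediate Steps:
g = -28 (g = 2 - 15*2 = 2 - 1*30 = 2 - 30 = -28)
M(Z) = (51 + Z)/(-28 + Z) (M(Z) = (Z + 51)/(Z - 28) = (51 + Z)/(-28 + Z))
M(-29) - 2729 = (51 - 29)/(-28 - 29) - 2729 = 22/(-57) - 2729 = -1/57*22 - 2729 = -22/57 - 2729 = -155575/57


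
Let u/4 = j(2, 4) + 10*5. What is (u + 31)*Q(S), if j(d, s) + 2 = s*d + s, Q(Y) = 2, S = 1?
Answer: 542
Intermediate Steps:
j(d, s) = -2 + s + d*s (j(d, s) = -2 + (s*d + s) = -2 + (d*s + s) = -2 + (s + d*s) = -2 + s + d*s)
u = 240 (u = 4*((-2 + 4 + 2*4) + 10*5) = 4*((-2 + 4 + 8) + 50) = 4*(10 + 50) = 4*60 = 240)
(u + 31)*Q(S) = (240 + 31)*2 = 271*2 = 542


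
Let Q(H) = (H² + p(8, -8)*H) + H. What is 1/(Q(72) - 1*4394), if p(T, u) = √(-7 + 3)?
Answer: 431/381890 - 36*I/190945 ≈ 0.0011286 - 0.00018854*I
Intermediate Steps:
p(T, u) = 2*I (p(T, u) = √(-4) = 2*I)
Q(H) = H + H² + 2*I*H (Q(H) = (H² + (2*I)*H) + H = (H² + 2*I*H) + H = H + H² + 2*I*H)
1/(Q(72) - 1*4394) = 1/(72*(1 + 72 + 2*I) - 1*4394) = 1/(72*(73 + 2*I) - 4394) = 1/((5256 + 144*I) - 4394) = 1/(862 + 144*I) = (862 - 144*I)/763780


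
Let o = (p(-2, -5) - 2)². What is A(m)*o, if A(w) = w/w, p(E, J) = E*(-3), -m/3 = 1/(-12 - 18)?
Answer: 16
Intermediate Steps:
m = ⅒ (m = -3/(-12 - 18) = -3/(-30) = -3*(-1/30) = ⅒ ≈ 0.10000)
p(E, J) = -3*E
o = 16 (o = (-3*(-2) - 2)² = (6 - 2)² = 4² = 16)
A(w) = 1
A(m)*o = 1*16 = 16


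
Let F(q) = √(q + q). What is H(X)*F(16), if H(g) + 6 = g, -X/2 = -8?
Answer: 40*√2 ≈ 56.569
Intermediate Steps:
X = 16 (X = -2*(-8) = 16)
F(q) = √2*√q (F(q) = √(2*q) = √2*√q)
H(g) = -6 + g
H(X)*F(16) = (-6 + 16)*(√2*√16) = 10*(√2*4) = 10*(4*√2) = 40*√2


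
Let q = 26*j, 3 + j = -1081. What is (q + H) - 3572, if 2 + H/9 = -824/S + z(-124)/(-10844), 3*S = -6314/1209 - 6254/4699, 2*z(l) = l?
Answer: -1432179776135483/50466040346 ≈ -28379.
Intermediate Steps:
j = -1084 (j = -3 - 1081 = -1084)
z(l) = l/2
q = -28184 (q = 26*(-1084) = -28184)
S = -37230572/17043273 (S = (-6314/1209 - 6254/4699)/3 = (⅓)*(-37230572/5681091) = -37230572/17043273 ≈ -2.1845)
H = 170419801092093/50466040346 (H = -18 + 9*(-824/(-37230572/17043273) + ((½)*(-124))/(-10844)) = -18 + 9*(-824*(-17043273/37230572) - 62*(-1/10844)) = -18 + 9*(3510914238/9307643 + 31/5422) = -18 + 9*(19036465535369/50466040346) = -18 + 171328189818321/50466040346 = 170419801092093/50466040346 ≈ 3376.9)
(q + H) - 3572 = (-28184 + 170419801092093/50466040346) - 3572 = -1251915080019571/50466040346 - 3572 = -1432179776135483/50466040346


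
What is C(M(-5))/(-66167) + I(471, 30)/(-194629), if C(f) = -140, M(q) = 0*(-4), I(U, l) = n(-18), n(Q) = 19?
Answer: 25990887/12878017043 ≈ 0.0020182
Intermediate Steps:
I(U, l) = 19
M(q) = 0
C(M(-5))/(-66167) + I(471, 30)/(-194629) = -140/(-66167) + 19/(-194629) = -140*(-1/66167) + 19*(-1/194629) = 140/66167 - 19/194629 = 25990887/12878017043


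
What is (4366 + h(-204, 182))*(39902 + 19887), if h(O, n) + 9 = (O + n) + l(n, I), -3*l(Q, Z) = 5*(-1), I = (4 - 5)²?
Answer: 777854890/3 ≈ 2.5928e+8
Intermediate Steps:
I = 1 (I = (-1)² = 1)
l(Q, Z) = 5/3 (l(Q, Z) = -5*(-1)/3 = -⅓*(-5) = 5/3)
h(O, n) = -22/3 + O + n (h(O, n) = -9 + ((O + n) + 5/3) = -9 + (5/3 + O + n) = -22/3 + O + n)
(4366 + h(-204, 182))*(39902 + 19887) = (4366 + (-22/3 - 204 + 182))*(39902 + 19887) = (4366 - 88/3)*59789 = (13010/3)*59789 = 777854890/3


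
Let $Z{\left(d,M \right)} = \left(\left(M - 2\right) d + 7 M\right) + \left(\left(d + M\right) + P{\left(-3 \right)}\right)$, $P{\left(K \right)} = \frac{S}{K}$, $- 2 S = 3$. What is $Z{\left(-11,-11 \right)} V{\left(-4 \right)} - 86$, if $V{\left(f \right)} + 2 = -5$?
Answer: $- \frac{795}{2} \approx -397.5$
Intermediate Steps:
$S = - \frac{3}{2}$ ($S = \left(- \frac{1}{2}\right) 3 = - \frac{3}{2} \approx -1.5$)
$V{\left(f \right)} = -7$ ($V{\left(f \right)} = -2 - 5 = -7$)
$P{\left(K \right)} = - \frac{3}{2 K}$
$Z{\left(d,M \right)} = \frac{1}{2} + d + 8 M + d \left(-2 + M\right)$ ($Z{\left(d,M \right)} = \left(\left(M - 2\right) d + 7 M\right) - \left(- \frac{1}{2} - M - d\right) = \left(\left(-2 + M\right) d + 7 M\right) - \left(- \frac{1}{2} - M - d\right) = \left(d \left(-2 + M\right) + 7 M\right) + \left(\left(M + d\right) + \frac{1}{2}\right) = \left(7 M + d \left(-2 + M\right)\right) + \left(\frac{1}{2} + M + d\right) = \frac{1}{2} + d + 8 M + d \left(-2 + M\right)$)
$Z{\left(-11,-11 \right)} V{\left(-4 \right)} - 86 = \left(\frac{1}{2} - -11 + 8 \left(-11\right) - -121\right) \left(-7\right) - 86 = \left(\frac{1}{2} + 11 - 88 + 121\right) \left(-7\right) - 86 = \frac{89}{2} \left(-7\right) - 86 = - \frac{623}{2} - 86 = - \frac{795}{2}$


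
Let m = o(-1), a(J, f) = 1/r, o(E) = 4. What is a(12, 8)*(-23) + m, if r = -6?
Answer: 47/6 ≈ 7.8333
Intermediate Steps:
a(J, f) = -⅙ (a(J, f) = 1/(-6) = -⅙)
m = 4
a(12, 8)*(-23) + m = -⅙*(-23) + 4 = 23/6 + 4 = 47/6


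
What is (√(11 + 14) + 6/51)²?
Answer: 7569/289 ≈ 26.190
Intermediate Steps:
(√(11 + 14) + 6/51)² = (√25 + 6*(1/51))² = (5 + 2/17)² = (87/17)² = 7569/289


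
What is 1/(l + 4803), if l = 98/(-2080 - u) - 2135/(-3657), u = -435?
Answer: 859395/4128124712 ≈ 0.00020818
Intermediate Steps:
l = 450527/859395 (l = 98/(-2080 - 1*(-435)) - 2135/(-3657) = 98/(-2080 + 435) - 2135*(-1/3657) = 98/(-1645) + 2135/3657 = 98*(-1/1645) + 2135/3657 = -14/235 + 2135/3657 = 450527/859395 ≈ 0.52424)
1/(l + 4803) = 1/(450527/859395 + 4803) = 1/(4128124712/859395) = 859395/4128124712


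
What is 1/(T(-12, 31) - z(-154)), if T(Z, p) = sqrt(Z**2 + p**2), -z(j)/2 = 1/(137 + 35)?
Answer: -86/8172579 + 7396*sqrt(1105)/8172579 ≈ 0.030072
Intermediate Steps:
z(j) = -1/86 (z(j) = -2/(137 + 35) = -2/172 = -2*1/172 = -1/86)
1/(T(-12, 31) - z(-154)) = 1/(sqrt((-12)**2 + 31**2) - 1*(-1/86)) = 1/(sqrt(144 + 961) + 1/86) = 1/(sqrt(1105) + 1/86) = 1/(1/86 + sqrt(1105))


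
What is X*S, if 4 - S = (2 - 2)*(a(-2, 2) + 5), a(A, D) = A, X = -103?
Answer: -412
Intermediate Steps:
S = 4 (S = 4 - (2 - 2)*(-2 + 5) = 4 - 0*3 = 4 - 1*0 = 4 + 0 = 4)
X*S = -103*4 = -412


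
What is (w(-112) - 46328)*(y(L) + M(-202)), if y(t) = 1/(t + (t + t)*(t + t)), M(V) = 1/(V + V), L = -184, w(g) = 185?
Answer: 518478129/4553080 ≈ 113.87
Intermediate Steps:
M(V) = 1/(2*V)
y(t) = 1/(t + 4*t²) (y(t) = 1/(t + (2*t)*(2*t)) = 1/(t + 4*t²))
(w(-112) - 46328)*(y(L) + M(-202)) = (185 - 46328)*(1/((-184)*(1 + 4*(-184))) + (½)/(-202)) = -46143*(-1/(184*(1 - 736)) + (½)*(-1/202)) = -46143*(-1/184/(-735) - 1/404) = -46143*(-1/184*(-1/735) - 1/404) = -46143*(1/135240 - 1/404) = -46143*(-33709/13659240) = 518478129/4553080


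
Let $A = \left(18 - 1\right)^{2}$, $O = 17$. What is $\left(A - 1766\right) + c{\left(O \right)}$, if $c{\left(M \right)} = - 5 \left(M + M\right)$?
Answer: $-1647$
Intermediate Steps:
$c{\left(M \right)} = - 10 M$ ($c{\left(M \right)} = - 5 \cdot 2 M = - 10 M$)
$A = 289$ ($A = 17^{2} = 289$)
$\left(A - 1766\right) + c{\left(O \right)} = \left(289 - 1766\right) - 170 = -1477 - 170 = -1647$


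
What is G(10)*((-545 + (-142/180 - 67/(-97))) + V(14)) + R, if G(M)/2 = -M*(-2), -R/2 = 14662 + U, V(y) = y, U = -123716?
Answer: 171862336/873 ≈ 1.9686e+5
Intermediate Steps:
R = 218108 (R = -2*(14662 - 123716) = -2*(-109054) = 218108)
G(M) = 4*M (G(M) = 2*(-M*(-2)) = 2*(2*M) = 4*M)
G(10)*((-545 + (-142/180 - 67/(-97))) + V(14)) + R = (4*10)*((-545 + (-142/180 - 67/(-97))) + 14) + 218108 = 40*((-545 + (-142*1/180 - 67*(-1/97))) + 14) + 218108 = 40*((-545 + (-71/90 + 67/97)) + 14) + 218108 = 40*((-545 - 857/8730) + 14) + 218108 = 40*(-4758707/8730 + 14) + 218108 = 40*(-4636487/8730) + 218108 = -18545948/873 + 218108 = 171862336/873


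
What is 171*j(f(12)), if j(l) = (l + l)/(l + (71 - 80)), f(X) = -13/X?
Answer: 4446/121 ≈ 36.744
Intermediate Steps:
j(l) = 2*l/(-9 + l) (j(l) = (2*l)/(l - 9) = (2*l)/(-9 + l) = 2*l/(-9 + l))
171*j(f(12)) = 171*(2*(-13/12)/(-9 - 13/12)) = 171*(2*(-13/12)/(-121/12)) = 171*(2*(-13/12)*(-12/121)) = 171*(26/121) = 4446/121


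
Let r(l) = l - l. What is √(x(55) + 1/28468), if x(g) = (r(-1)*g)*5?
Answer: √7117/14234 ≈ 0.0059268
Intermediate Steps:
r(l) = 0
x(g) = 0 (x(g) = (0*g)*5 = 0*5 = 0)
√(x(55) + 1/28468) = √(0 + 1/28468) = √(1/28468) = √7117/14234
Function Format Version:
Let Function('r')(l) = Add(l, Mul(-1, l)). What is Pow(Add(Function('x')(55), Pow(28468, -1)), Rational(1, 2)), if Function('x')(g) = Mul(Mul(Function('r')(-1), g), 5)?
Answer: Mul(Rational(1, 14234), Pow(7117, Rational(1, 2))) ≈ 0.0059268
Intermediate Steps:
Function('r')(l) = 0
Function('x')(g) = 0 (Function('x')(g) = Mul(Mul(0, g), 5) = Mul(0, 5) = 0)
Pow(Add(Function('x')(55), Pow(28468, -1)), Rational(1, 2)) = Pow(Add(0, Pow(28468, -1)), Rational(1, 2)) = Pow(Add(0, Rational(1, 28468)), Rational(1, 2)) = Pow(Rational(1, 28468), Rational(1, 2)) = Mul(Rational(1, 14234), Pow(7117, Rational(1, 2)))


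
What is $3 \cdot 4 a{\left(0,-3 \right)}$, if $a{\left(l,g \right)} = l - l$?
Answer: $0$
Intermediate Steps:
$a{\left(l,g \right)} = 0$
$3 \cdot 4 a{\left(0,-3 \right)} = 3 \cdot 4 \cdot 0 = 12 \cdot 0 = 0$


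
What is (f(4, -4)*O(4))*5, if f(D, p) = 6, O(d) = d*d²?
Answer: 1920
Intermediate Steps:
O(d) = d³
(f(4, -4)*O(4))*5 = (6*4³)*5 = (6*64)*5 = 384*5 = 1920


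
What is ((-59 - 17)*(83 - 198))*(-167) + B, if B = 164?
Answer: -1459416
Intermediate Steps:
((-59 - 17)*(83 - 198))*(-167) + B = ((-59 - 17)*(83 - 198))*(-167) + 164 = -76*(-115)*(-167) + 164 = 8740*(-167) + 164 = -1459580 + 164 = -1459416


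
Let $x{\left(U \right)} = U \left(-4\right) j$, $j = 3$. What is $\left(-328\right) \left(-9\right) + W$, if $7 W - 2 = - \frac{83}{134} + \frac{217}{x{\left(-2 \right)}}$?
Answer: $\frac{33244471}{11256} \approx 2953.5$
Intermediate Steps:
$x{\left(U \right)} = - 12 U$ ($x{\left(U \right)} = U \left(-4\right) 3 = - 4 U 3 = - 12 U$)
$W = \frac{16759}{11256}$ ($W = \frac{2}{7} + \frac{- \frac{83}{134} + \frac{217}{\left(-12\right) \left(-2\right)}}{7} = \frac{2}{7} + \frac{\left(-83\right) \frac{1}{134} + \frac{217}{24}}{7} = \frac{2}{7} + \frac{- \frac{83}{134} + 217 \cdot \frac{1}{24}}{7} = \frac{2}{7} + \frac{- \frac{83}{134} + \frac{217}{24}}{7} = \frac{2}{7} + \frac{1}{7} \cdot \frac{13543}{1608} = \frac{2}{7} + \frac{13543}{11256} = \frac{16759}{11256} \approx 1.4889$)
$\left(-328\right) \left(-9\right) + W = \left(-328\right) \left(-9\right) + \frac{16759}{11256} = 2952 + \frac{16759}{11256} = \frac{33244471}{11256}$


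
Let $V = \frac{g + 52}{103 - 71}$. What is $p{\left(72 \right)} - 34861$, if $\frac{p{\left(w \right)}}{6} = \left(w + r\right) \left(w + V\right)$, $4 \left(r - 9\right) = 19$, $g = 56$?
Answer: $\frac{62711}{16} \approx 3919.4$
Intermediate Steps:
$V = \frac{27}{8}$ ($V = \frac{56 + 52}{103 - 71} = \frac{108}{32} = 108 \cdot \frac{1}{32} = \frac{27}{8} \approx 3.375$)
$r = \frac{55}{4}$ ($r = 9 + \frac{1}{4} \cdot 19 = 9 + \frac{19}{4} = \frac{55}{4} \approx 13.75$)
$p{\left(w \right)} = 6 \left(\frac{27}{8} + w\right) \left(\frac{55}{4} + w\right)$ ($p{\left(w \right)} = 6 \left(w + \frac{55}{4}\right) \left(w + \frac{27}{8}\right) = 6 \left(\frac{55}{4} + w\right) \left(\frac{27}{8} + w\right) = 6 \left(\frac{27}{8} + w\right) \left(\frac{55}{4} + w\right)$)
$p{\left(72 \right)} - 34861 = \left(\frac{4455}{16} + 6 \cdot 72^{2} + \frac{411}{4} \cdot 72\right) - 34861 = \left(\frac{4455}{16} + 6 \cdot 5184 + 7398\right) - 34861 = \left(\frac{4455}{16} + 31104 + 7398\right) - 34861 = \frac{620487}{16} - 34861 = \frac{62711}{16}$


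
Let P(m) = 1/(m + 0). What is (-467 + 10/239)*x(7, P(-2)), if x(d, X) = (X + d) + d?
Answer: -3013281/478 ≈ -6303.9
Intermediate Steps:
P(m) = 1/m
x(d, X) = X + 2*d
(-467 + 10/239)*x(7, P(-2)) = (-467 + 10/239)*(1/(-2) + 2*7) = (-467 + 10*(1/239))*(-½ + 14) = (-467 + 10/239)*(27/2) = -111603/239*27/2 = -3013281/478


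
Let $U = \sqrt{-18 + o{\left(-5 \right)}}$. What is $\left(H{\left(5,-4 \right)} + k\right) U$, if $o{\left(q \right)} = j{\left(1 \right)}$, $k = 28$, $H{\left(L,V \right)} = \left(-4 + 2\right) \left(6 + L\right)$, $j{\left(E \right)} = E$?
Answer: $6 i \sqrt{17} \approx 24.739 i$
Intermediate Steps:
$H{\left(L,V \right)} = -12 - 2 L$ ($H{\left(L,V \right)} = - 2 \left(6 + L\right) = -12 - 2 L$)
$o{\left(q \right)} = 1$
$U = i \sqrt{17}$ ($U = \sqrt{-18 + 1} = \sqrt{-17} = i \sqrt{17} \approx 4.1231 i$)
$\left(H{\left(5,-4 \right)} + k\right) U = \left(\left(-12 - 10\right) + 28\right) i \sqrt{17} = \left(-22 + 28\right) i \sqrt{17} = 6 i \sqrt{17}$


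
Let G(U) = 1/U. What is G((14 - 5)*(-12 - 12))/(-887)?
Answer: 1/191592 ≈ 5.2194e-6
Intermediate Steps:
G((14 - 5)*(-12 - 12))/(-887) = 1/(((14 - 5)*(-12 - 12))*(-887)) = -1/887/(9*(-24)) = -1/887/(-216) = -1/216*(-1/887) = 1/191592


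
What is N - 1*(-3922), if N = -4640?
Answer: -718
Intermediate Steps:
N - 1*(-3922) = -4640 - 1*(-3922) = -4640 + 3922 = -718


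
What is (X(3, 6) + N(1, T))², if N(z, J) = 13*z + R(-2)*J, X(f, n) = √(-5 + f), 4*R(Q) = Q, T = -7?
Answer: 1081/4 + 33*I*√2 ≈ 270.25 + 46.669*I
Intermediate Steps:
R(Q) = Q/4
N(z, J) = 13*z - J/2 (N(z, J) = 13*z + ((¼)*(-2))*J = 13*z - J/2)
(X(3, 6) + N(1, T))² = (√(-5 + 3) + (13*1 - ½*(-7)))² = (√(-2) + (13 + 7/2))² = (I*√2 + 33/2)² = (33/2 + I*√2)²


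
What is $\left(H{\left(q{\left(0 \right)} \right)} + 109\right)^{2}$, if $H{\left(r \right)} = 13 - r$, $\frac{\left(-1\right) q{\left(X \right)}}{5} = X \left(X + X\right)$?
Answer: $14884$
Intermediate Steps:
$q{\left(X \right)} = - 10 X^{2}$ ($q{\left(X \right)} = - 5 X \left(X + X\right) = - 5 X 2 X = - 5 \cdot 2 X^{2} = - 10 X^{2}$)
$\left(H{\left(q{\left(0 \right)} \right)} + 109\right)^{2} = \left(\left(13 - - 10 \cdot 0^{2}\right) + 109\right)^{2} = \left(\left(13 - \left(-10\right) 0\right) + 109\right)^{2} = \left(\left(13 - 0\right) + 109\right)^{2} = \left(\left(13 + 0\right) + 109\right)^{2} = \left(13 + 109\right)^{2} = 122^{2} = 14884$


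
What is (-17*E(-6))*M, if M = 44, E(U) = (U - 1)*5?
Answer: 26180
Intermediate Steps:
E(U) = -5 + 5*U (E(U) = (-1 + U)*5 = -5 + 5*U)
(-17*E(-6))*M = -17*(-5 + 5*(-6))*44 = -17*(-5 - 30)*44 = -17*(-35)*44 = 595*44 = 26180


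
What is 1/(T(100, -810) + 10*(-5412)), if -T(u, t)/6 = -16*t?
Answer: -1/131880 ≈ -7.5827e-6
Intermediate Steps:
T(u, t) = 96*t (T(u, t) = -(-96)*t = 96*t)
1/(T(100, -810) + 10*(-5412)) = 1/(96*(-810) + 10*(-5412)) = 1/(-77760 - 54120) = 1/(-131880) = -1/131880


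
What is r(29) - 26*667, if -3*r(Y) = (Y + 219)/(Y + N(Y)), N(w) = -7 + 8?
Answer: -780514/45 ≈ -17345.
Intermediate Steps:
N(w) = 1
r(Y) = -(219 + Y)/(3*(1 + Y)) (r(Y) = -(Y + 219)/(3*(Y + 1)) = -(219 + Y)/(3*(1 + Y)))
r(29) - 26*667 = (-219 - 1*29)/(3*(1 + 29)) - 26*667 = (⅓)*(-219 - 29)/30 - 17342 = (⅓)*(1/30)*(-248) - 17342 = -124/45 - 17342 = -780514/45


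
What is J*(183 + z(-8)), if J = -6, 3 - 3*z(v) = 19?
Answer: -1066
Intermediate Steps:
z(v) = -16/3 (z(v) = 1 - ⅓*19 = 1 - 19/3 = -16/3)
J*(183 + z(-8)) = -6*(183 - 16/3) = -6*533/3 = -1066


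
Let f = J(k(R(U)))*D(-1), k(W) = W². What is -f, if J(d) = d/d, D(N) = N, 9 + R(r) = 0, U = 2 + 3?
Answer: 1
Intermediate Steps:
U = 5
R(r) = -9 (R(r) = -9 + 0 = -9)
J(d) = 1
f = -1 (f = 1*(-1) = -1)
-f = -1*(-1) = 1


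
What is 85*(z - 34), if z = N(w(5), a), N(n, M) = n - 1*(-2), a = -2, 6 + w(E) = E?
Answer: -2805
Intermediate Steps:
w(E) = -6 + E
N(n, M) = 2 + n (N(n, M) = n + 2 = 2 + n)
z = 1 (z = 2 + (-6 + 5) = 2 - 1 = 1)
85*(z - 34) = 85*(1 - 34) = 85*(-33) = -2805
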